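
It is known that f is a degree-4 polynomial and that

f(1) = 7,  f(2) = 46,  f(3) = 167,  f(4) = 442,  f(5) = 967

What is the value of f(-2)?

22

Write f(t) = at^4 + bt³ + ct² + dt + e; the 5 given values yield a linear system in the 5 coefficients.
Solving, f(t) = t^4 + 2t³ + 4t² - 2t + 2.
Then f(-2) = 22.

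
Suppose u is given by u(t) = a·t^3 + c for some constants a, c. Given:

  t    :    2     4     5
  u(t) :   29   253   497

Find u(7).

1369

From u(2) = 29 and u(4) = 253: 8a + c = 29 and 64a + c = 253.
Subtracting: 56a = 224, so a = 4; then c = 29 − 4·8 = -3.
So u(t) = 4t³ − 3, and u(7) = 1369.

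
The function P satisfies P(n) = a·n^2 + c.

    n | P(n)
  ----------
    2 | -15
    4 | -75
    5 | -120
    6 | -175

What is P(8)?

-315

From P(2) = -15 and P(4) = -75: 4a + c = -15 and 16a + c = -75.
Subtracting: 12a = -60, so a = -5; then c = -15 − (-5)·4 = 5.
So P(n) = -5n² + 5, and P(8) = -315.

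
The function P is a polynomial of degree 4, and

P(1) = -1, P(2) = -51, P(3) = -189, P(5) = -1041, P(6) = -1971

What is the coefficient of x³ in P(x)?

Write P(x) = ax^4 + bx³ + cx² + dx + e; the 5 given values yield a linear system in the 5 coefficients.
Solving, P(x) = -x^4 - 2x³ - 7x² + 9.
The coefficient of x³ is -2.

-2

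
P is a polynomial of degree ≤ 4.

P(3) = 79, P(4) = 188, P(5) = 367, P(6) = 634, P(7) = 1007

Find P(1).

Write P(m) = am^4 + bm³ + cm² + dm + e; the 5 given values yield a linear system in the 5 coefficients.
Solving, the leading coefficient vanishes, and P(m) = 3m³ - m² + 5m - 8.
Then P(1) = -1.

-1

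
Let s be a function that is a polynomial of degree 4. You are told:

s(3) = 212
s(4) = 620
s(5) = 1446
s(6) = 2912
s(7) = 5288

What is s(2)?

48

Write s(m) = am^4 + bm³ + cm² + dm + e; the 5 given values yield a linear system in the 5 coefficients.
Solving, s(m) = 2m^4 + m³ + 3m² - 4.
Then s(2) = 48.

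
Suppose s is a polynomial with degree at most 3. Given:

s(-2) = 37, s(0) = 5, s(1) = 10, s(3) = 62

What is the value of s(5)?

Write s(k) = ak³ + bk² + ck + d; the 4 given values yield a linear system in the 4 coefficients.
Solving, the leading coefficient vanishes, and s(k) = 7k² - 2k + 5.
Then s(5) = 170.

170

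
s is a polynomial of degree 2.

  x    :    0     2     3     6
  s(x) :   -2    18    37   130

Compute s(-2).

2

Write s(x) = ax² + bx + c; the 4 given values yield a linear system in the 3 coefficients.
Solving, s(x) = 3x² + 4x - 2.
Then s(-2) = 2.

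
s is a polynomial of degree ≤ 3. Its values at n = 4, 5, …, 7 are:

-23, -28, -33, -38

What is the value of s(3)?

-18

First differences: -5, -5, -5.
Level-1 differences are constant, so s has degree 1.
Fitting a degree-1 polynomial gives s(n) = -5n - 3.
Then s(3) = -18.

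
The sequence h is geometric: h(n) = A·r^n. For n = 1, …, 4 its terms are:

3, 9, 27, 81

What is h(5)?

Consecutive ratio: 9/3 = 3, and 27/9 = 3, so r = 3.
Then A·3^1 = 3 gives A = 1, and h(n) = 1·3^n.
h(5) = 1·3^5 = 243.

243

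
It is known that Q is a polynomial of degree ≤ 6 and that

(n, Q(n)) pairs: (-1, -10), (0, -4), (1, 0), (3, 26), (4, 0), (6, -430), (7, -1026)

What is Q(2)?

14

Write Q(n) = an^6 + bn^5 + cn^4 + dn³ + en² + pn + q; the 7 given values yield a linear system in the 7 coefficients.
Solving, the top 2 coefficients vanish, and Q(n) = -n^4 + 4n³ + n - 4.
Then Q(2) = 14.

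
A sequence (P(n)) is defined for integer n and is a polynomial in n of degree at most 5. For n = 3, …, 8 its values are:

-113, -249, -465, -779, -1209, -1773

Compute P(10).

First differences: -136, -216, -314, -430, -564. Second differences: -80, -98, -116, -134. Third differences: -18, -18, -18.
Level-3 differences are constant, so P has degree 3.
Fitting a degree-3 polynomial gives P(n) = -3n³ - 4n² + 3n - 5.
Then P(10) = -3375.

-3375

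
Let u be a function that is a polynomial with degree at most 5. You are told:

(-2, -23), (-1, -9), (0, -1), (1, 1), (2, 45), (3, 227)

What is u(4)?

Write u(m) = am^5 + bm^4 + cm³ + dm² + em + p; the 6 given values yield a linear system in the 6 coefficients.
Solving, the leading coefficient vanishes, and u(m) = 2m^4 + 4m³ - 5m² + m - 1.
Then u(4) = 691.

691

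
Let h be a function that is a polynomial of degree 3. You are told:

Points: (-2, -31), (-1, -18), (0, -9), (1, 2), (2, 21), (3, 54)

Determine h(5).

186

First differences: 13, 9, 11, 19, 33. Second differences: -4, 2, 8, 14. Third differences: 6, 6, 6.
Level-3 differences are constant, so h has degree 3.
Fitting a degree-3 polynomial gives h(k) = k³ + k² + 9k - 9.
Then h(5) = 186.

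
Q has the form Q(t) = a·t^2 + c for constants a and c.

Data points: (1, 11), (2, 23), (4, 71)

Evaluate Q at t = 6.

From Q(1) = 11 and Q(2) = 23: 1a + c = 11 and 4a + c = 23.
Subtracting: 3a = 12, so a = 4; then c = 11 − 4·1 = 7.
So Q(t) = 4t² + 7, and Q(6) = 151.

151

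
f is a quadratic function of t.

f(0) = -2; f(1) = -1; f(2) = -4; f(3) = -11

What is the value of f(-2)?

First differences: 1, -3, -7. Second differences: -4, -4.
Level-2 differences are constant, so f has degree 2.
Fitting a degree-2 polynomial gives f(t) = -2t² + 3t - 2.
Then f(-2) = -16.

-16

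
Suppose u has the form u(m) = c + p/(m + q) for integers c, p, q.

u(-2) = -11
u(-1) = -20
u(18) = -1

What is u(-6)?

(u(m) − c)(m + q) = p for each data point; the three points give a linear system in c and q, then p follows.
Solving: c = -2, q = 0, p = 18, so u(m) = -2 + 18/(m + 0).
Then u(-6) = -2 + 18/(-6) = -5.

-5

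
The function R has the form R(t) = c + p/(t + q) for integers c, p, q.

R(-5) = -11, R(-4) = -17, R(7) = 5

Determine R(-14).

-2

(R(t) − c)(t + q) = p for each data point; the three points give a linear system in c and q, then p follows.
Solving: c = 1, q = 2, p = 36, so R(t) = 1 + 36/(t + 2).
Then R(-14) = 1 + 36/(-12) = -2.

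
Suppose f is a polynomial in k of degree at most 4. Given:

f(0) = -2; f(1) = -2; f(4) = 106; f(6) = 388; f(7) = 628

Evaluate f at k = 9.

Write f(k) = ak^4 + bk³ + ck² + dk + e; the 5 given values yield a linear system in the 5 coefficients.
Solving, the leading coefficient vanishes, and f(k) = 2k³ - k² - k - 2.
Then f(9) = 1366.

1366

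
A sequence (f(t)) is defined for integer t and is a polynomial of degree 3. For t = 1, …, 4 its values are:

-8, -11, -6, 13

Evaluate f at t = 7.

214

Write f(t) = at³ + bt² + ct + d; the 4 given values yield a linear system in the 4 coefficients.
Solving, f(t) = t³ - 2t² - 4t - 3.
Then f(7) = 214.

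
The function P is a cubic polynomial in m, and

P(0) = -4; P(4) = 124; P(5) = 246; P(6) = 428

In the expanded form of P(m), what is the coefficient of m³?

2

Write P(m) = am³ + bm² + cm + d; the 4 given values yield a linear system in the 4 coefficients.
Solving, P(m) = 2m³ - 4.
The coefficient of m³ is 2.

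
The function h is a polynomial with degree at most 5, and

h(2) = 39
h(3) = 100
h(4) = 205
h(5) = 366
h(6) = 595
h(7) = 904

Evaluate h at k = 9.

1810

Write h(k) = ak^5 + bk^4 + ck³ + dk² + ek + p; the 6 given values yield a linear system in the 6 coefficients.
Solving, the top 2 coefficients vanish, and h(k) = 2k³ + 4k² + 3k + 1.
Then h(9) = 1810.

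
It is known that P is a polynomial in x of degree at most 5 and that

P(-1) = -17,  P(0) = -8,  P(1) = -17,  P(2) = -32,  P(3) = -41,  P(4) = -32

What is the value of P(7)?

223

First differences: 9, -9, -15, -9, 9. Second differences: -18, -6, 6, 18. Third differences: 12, 12, 12.
Level-3 differences are constant, so P has degree 3.
Fitting a degree-3 polynomial gives P(x) = 2x³ - 9x² - 2x - 8.
Then P(7) = 223.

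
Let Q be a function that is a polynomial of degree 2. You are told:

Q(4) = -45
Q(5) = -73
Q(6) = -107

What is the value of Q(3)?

Write Q(t) = at² + bt + c; the 3 given values yield a linear system in the 3 coefficients.
Solving, Q(t) = -3t² - t + 7.
Then Q(3) = -23.

-23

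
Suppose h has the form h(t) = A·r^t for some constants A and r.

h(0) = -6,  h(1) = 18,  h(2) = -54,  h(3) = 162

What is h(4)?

-486

Consecutive ratio: 18/(-6) = -3, and -54/18 = -3, so r = -3.
Then A·(-3)^0 = -6 gives A = -6, and h(t) = -6·(-3)^t.
h(4) = -6·(-3)^4 = -486.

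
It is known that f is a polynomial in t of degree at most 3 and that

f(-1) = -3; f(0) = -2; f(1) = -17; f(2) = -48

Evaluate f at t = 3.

-95

Write f(t) = at³ + bt² + ct + d; the 4 given values yield a linear system in the 4 coefficients.
Solving, the leading coefficient vanishes, and f(t) = -8t² - 7t - 2.
Then f(3) = -95.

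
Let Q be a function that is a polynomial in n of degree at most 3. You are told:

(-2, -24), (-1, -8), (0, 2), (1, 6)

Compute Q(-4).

First differences: 16, 10, 4. Second differences: -6, -6.
Level-2 differences are constant, so Q has degree 2.
Fitting a degree-2 polynomial gives Q(n) = -3n² + 7n + 2.
Then Q(-4) = -74.

-74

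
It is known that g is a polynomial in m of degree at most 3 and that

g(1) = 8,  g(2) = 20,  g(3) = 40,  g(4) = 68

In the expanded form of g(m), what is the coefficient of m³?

Write g(m) = am³ + bm² + cm + d; the 4 given values yield a linear system in the 4 coefficients.
Solving, the leading coefficient vanishes, and g(m) = 4m² + 4.
The coefficient of m³ is 0.

0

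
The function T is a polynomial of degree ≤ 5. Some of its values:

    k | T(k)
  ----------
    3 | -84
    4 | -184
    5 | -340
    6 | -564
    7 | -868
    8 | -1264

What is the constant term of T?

0

First differences: -100, -156, -224, -304, -396. Second differences: -56, -68, -80, -92. Third differences: -12, -12, -12.
Level-3 differences are constant, so T has degree 3.
Fitting a degree-3 polynomial gives T(k) = -2k³ - 4k² + 2k.
The constant term is T(0) = 0.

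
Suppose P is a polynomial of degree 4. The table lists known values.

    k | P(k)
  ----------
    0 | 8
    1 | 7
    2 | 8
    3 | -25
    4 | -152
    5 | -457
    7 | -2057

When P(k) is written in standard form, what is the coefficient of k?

-8

Write P(k) = ak^4 + bk³ + ck² + dk + e; the 7 given values yield a linear system in the 5 coefficients.
Solving, P(k) = -k^4 + 8k² - 8k + 8.
The coefficient of k is -8.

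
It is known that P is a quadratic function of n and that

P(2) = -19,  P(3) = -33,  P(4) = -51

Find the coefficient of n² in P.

-2

Write P(n) = an² + bn + c; the 3 given values yield a linear system in the 3 coefficients.
Solving, P(n) = -2n² - 4n - 3.
The coefficient of n² is -2.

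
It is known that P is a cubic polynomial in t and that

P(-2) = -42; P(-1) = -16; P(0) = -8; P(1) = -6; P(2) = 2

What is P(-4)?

Write P(t) = at³ + bt² + ct + d; the 5 given values yield a linear system in the 4 coefficients.
Solving, P(t) = 2t³ - 3t² + 3t - 8.
Then P(-4) = -196.

-196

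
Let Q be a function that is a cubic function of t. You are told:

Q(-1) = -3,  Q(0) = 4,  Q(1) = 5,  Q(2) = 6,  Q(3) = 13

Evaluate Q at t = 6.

130

First differences: 7, 1, 1, 7. Second differences: -6, 0, 6. Third differences: 6, 6.
Level-3 differences are constant, so Q has degree 3.
Fitting a degree-3 polynomial gives Q(t) = t³ - 3t² + 3t + 4.
Then Q(6) = 130.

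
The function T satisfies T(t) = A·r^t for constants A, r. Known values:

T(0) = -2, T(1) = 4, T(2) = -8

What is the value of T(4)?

-32

Consecutive ratio: 4/(-2) = -2, and -8/4 = -2, so r = -2.
Then A·(-2)^0 = -2 gives A = -2, and T(t) = -2·(-2)^t.
T(4) = -2·(-2)^4 = -32.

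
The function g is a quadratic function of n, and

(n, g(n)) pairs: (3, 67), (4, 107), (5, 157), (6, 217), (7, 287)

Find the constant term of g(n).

First differences: 40, 50, 60, 70. Second differences: 10, 10, 10.
Level-2 differences are constant, so g has degree 2.
Fitting a degree-2 polynomial gives g(n) = 5n² + 5n + 7.
The constant term is g(0) = 7.

7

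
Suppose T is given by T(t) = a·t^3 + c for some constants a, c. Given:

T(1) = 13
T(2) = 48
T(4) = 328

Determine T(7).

1723

From T(1) = 13 and T(2) = 48: 1a + c = 13 and 8a + c = 48.
Subtracting: 7a = 35, so a = 5; then c = 13 − 5·1 = 8.
So T(t) = 5t³ + 8, and T(7) = 1723.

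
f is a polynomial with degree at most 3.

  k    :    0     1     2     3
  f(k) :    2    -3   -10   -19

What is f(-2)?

6

First differences: -5, -7, -9. Second differences: -2, -2.
Level-2 differences are constant, so f has degree 2.
Fitting a degree-2 polynomial gives f(k) = -k² - 4k + 2.
Then f(-2) = 6.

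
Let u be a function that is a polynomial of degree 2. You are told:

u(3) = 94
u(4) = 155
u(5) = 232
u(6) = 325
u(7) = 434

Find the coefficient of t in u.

5

Write u(t) = at² + bt + c; the 5 given values yield a linear system in the 3 coefficients.
Solving, u(t) = 8t² + 5t + 7.
The coefficient of t is 5.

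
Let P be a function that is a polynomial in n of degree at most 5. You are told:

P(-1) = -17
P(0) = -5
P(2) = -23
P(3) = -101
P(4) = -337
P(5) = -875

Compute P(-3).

-323

Write P(n) = an^5 + bn^4 + cn³ + dn² + en + p; the 6 given values yield a linear system in the 6 coefficients.
Solving, the leading coefficient vanishes, and P(n) = -2n^4 + 4n³ - 5n² + n - 5.
Then P(-3) = -323.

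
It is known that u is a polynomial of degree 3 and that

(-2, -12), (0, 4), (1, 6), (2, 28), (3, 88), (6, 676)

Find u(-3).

Write u(m) = am³ + bm² + cm + d; the 6 given values yield a linear system in the 4 coefficients.
Solving, u(m) = 3m³ + m² - 2m + 4.
Then u(-3) = -62.

-62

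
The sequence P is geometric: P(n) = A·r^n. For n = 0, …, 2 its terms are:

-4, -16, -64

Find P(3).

-256

Consecutive ratio: -16/(-4) = 4, and -64/(-16) = 4, so r = 4.
Then A·4^0 = -4 gives A = -4, and P(n) = -4·4^n.
P(3) = -4·4^3 = -256.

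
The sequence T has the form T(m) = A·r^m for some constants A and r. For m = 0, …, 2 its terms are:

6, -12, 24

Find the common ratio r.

Consecutive ratio: -12/6 = -2, and 24/(-12) = -2, so r = -2.
Then A·(-2)^0 = 6 gives A = 6, and T(m) = 6·(-2)^m.

-2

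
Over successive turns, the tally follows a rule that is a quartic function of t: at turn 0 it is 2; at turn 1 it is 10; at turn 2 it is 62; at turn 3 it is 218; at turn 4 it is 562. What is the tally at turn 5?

Write the value at t as u(t).
Write u(t) = at^4 + bt³ + ct² + dt + e; the 5 given values yield a linear system in the 5 coefficients.
Solving, u(t) = t^4 + 4t³ + 3t² + 2.
Then u(5) = 1202.

1202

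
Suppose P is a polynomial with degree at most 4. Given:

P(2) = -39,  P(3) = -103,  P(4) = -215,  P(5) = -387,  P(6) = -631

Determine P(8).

-1383

First differences: -64, -112, -172, -244. Second differences: -48, -60, -72. Third differences: -12, -12.
Level-3 differences are constant, so P has degree 3.
Fitting a degree-3 polynomial gives P(t) = -2t³ - 6t² + 4t - 7.
Then P(8) = -1383.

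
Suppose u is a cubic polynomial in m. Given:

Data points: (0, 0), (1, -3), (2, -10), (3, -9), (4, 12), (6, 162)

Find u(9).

837

Write u(m) = am³ + bm² + cm + d; the 6 given values yield a linear system in the 4 coefficients.
Solving, u(m) = 2m³ - 8m² + 3m.
Then u(9) = 837.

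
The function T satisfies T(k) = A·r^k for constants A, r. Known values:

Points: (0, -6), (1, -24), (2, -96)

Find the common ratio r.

Consecutive ratio: -24/(-6) = 4, and -96/(-24) = 4, so r = 4.
Then A·4^0 = -6 gives A = -6, and T(k) = -6·4^k.

4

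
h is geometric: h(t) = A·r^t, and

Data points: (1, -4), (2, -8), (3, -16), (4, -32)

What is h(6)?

Consecutive ratio: -8/(-4) = 2, and -16/(-8) = 2, so r = 2.
Then A·2^1 = -4 gives A = -2, and h(t) = -2·2^t.
h(6) = -2·2^6 = -128.

-128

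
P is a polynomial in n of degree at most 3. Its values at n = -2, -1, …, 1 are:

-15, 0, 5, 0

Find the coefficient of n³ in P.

First differences: 15, 5, -5. Second differences: -10, -10.
Level-2 differences are constant, so P has degree 2.
Fitting a degree-2 polynomial gives P(n) = -5n² + 5.
The coefficient of n³ is 0.

0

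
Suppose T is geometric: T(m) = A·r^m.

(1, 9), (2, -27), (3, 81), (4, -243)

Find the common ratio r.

-3

Consecutive ratio: -27/9 = -3, and 81/(-27) = -3, so r = -3.
Then A·(-3)^1 = 9 gives A = -3, and T(m) = -3·(-3)^m.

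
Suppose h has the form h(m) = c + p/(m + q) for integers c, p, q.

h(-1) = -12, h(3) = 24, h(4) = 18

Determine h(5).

15

(h(m) − c)(m + q) = p for each data point; the three points give a linear system in c and q, then p follows.
Solving: c = 6, q = -1, p = 36, so h(m) = 6 + 36/(m − 1).
Then h(5) = 6 + 36/4 = 15.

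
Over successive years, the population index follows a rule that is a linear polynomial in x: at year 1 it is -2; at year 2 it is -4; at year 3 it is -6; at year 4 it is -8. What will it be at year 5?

Write the value at x as P(x).
Write P(x) = ax + b; the 4 given values yield a linear system in the 2 coefficients.
Solving, P(x) = -2x.
Then P(5) = -10.

-10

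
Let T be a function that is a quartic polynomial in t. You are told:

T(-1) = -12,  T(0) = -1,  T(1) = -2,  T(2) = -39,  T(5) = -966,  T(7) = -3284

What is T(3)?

-160

Write T(t) = at^4 + bt³ + ct² + dt + e; the 6 given values yield a linear system in the 5 coefficients.
Solving, T(t) = -t^4 - 2t³ - 5t² + 7t - 1.
Then T(3) = -160.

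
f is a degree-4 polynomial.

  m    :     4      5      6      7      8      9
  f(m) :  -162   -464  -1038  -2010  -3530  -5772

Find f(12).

First differences: -302, -574, -972, -1520, -2242. Second differences: -272, -398, -548, -722. Third differences: -126, -150, -174. Fourth differences: -24, -24.
Level-4 differences are constant, so f has degree 4.
Fitting a degree-4 polynomial gives f(m) = -m^4 + m³ + 6m + 6.
Then f(12) = -18930.

-18930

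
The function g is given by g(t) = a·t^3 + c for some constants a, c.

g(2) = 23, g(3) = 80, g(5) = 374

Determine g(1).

From g(2) = 23 and g(3) = 80: 8a + c = 23 and 27a + c = 80.
Subtracting: 19a = 57, so a = 3; then c = 23 − 3·8 = -1.
So g(t) = 3t³ − 1, and g(1) = 2.

2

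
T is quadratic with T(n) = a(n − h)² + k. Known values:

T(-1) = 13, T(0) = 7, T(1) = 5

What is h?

1

First differences -6, -2; second difference 4 = 2a, so a = 2.
Expanding, the n-coefficient is −2ah = -4h; matching it to the data gives h = 1, and then k = 5.
So T(n) = 2(n − 1)² + 5.
Hence h = 1.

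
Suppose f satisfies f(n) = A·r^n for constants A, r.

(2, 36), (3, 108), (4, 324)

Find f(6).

Consecutive ratio: 108/36 = 3, and 324/108 = 3, so r = 3.
Then A·3^2 = 36 gives A = 4, and f(n) = 4·3^n.
f(6) = 4·3^6 = 2916.

2916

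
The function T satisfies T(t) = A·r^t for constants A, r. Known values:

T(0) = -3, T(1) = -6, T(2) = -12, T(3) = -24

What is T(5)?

-96

Consecutive ratio: -6/(-3) = 2, and -12/(-6) = 2, so r = 2.
Then A·2^0 = -3 gives A = -3, and T(t) = -3·2^t.
T(5) = -3·2^5 = -96.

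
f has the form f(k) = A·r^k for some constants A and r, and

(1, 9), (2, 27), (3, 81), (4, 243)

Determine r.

3

Consecutive ratio: 27/9 = 3, and 81/27 = 3, so r = 3.
Then A·3^1 = 9 gives A = 3, and f(k) = 3·3^k.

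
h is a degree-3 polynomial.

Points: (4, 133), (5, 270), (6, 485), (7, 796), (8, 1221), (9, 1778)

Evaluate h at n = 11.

3360

Write h(n) = an³ + bn² + cn + d; the 6 given values yield a linear system in the 4 coefficients.
Solving, h(n) = 3n³ - 6n² + 8n + 5.
Then h(11) = 3360.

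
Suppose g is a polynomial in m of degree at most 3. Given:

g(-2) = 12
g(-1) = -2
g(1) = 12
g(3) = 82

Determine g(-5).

Write g(m) = am³ + bm² + cm + d; the 4 given values yield a linear system in the 4 coefficients.
Solving, the leading coefficient vanishes, and g(m) = 7m² + 7m - 2.
Then g(-5) = 138.

138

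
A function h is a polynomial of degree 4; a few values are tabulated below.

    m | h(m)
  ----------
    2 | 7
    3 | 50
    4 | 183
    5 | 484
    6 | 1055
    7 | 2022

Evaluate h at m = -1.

-2

First differences: 43, 133, 301, 571, 967. Second differences: 90, 168, 270, 396. Third differences: 78, 102, 126. Fourth differences: 24, 24.
Level-4 differences are constant, so h has degree 4.
Fitting a degree-4 polynomial gives h(m) = m^4 - m³ - m² + 2m - 1.
Then h(-1) = -2.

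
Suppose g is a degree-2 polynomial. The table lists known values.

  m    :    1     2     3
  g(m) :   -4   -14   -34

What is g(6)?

-154

Write g(m) = am² + bm + c; the 3 given values yield a linear system in the 3 coefficients.
Solving, g(m) = -5m² + 5m - 4.
Then g(6) = -154.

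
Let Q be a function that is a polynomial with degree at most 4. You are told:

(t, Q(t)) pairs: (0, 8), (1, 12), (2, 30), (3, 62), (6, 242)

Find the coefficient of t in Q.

-3

Write Q(t) = at^4 + bt³ + ct² + dt + e; the 5 given values yield a linear system in the 5 coefficients.
Solving, the top 2 coefficients vanish, and Q(t) = 7t² - 3t + 8.
The coefficient of t is -3.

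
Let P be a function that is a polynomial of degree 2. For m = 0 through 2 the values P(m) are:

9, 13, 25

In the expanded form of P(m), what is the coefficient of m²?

Write P(m) = am² + bm + c; the 3 given values yield a linear system in the 3 coefficients.
Solving, P(m) = 4m² + 9.
The coefficient of m² is 4.

4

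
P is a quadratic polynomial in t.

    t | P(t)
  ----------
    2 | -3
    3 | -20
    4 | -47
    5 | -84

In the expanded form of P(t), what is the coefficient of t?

8

First differences: -17, -27, -37. Second differences: -10, -10.
Level-2 differences are constant, so P has degree 2.
Fitting a degree-2 polynomial gives P(t) = -5t² + 8t + 1.
The coefficient of t is 8.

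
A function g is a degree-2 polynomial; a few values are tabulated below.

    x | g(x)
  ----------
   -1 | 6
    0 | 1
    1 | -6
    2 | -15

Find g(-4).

First differences: -5, -7, -9. Second differences: -2, -2.
Level-2 differences are constant, so g has degree 2.
Fitting a degree-2 polynomial gives g(x) = -x² - 6x + 1.
Then g(-4) = 9.

9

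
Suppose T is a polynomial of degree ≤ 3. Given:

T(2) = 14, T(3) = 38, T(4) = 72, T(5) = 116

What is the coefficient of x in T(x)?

-1

First differences: 24, 34, 44. Second differences: 10, 10.
Level-2 differences are constant, so T has degree 2.
Fitting a degree-2 polynomial gives T(x) = 5x² - x - 4.
The coefficient of x is -1.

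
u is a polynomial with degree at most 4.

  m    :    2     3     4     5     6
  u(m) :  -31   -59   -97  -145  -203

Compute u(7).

-271

First differences: -28, -38, -48, -58. Second differences: -10, -10, -10.
Level-2 differences are constant, so u has degree 2.
Fitting a degree-2 polynomial gives u(m) = -5m² - 3m - 5.
Then u(7) = -271.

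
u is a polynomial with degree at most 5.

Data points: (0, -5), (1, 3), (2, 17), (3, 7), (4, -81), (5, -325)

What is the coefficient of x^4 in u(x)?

First differences: 8, 14, -10, -88, -244. Second differences: 6, -24, -78, -156. Third differences: -30, -54, -78. Fourth differences: -24, -24.
Level-4 differences are constant, so u has degree 4.
Fitting a degree-4 polynomial gives u(x) = -x^4 + x³ + 7x² + x - 5.
The coefficient of x^4 is -1.

-1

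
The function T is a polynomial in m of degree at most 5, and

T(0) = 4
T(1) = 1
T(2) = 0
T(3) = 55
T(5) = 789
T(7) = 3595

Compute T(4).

268

Write T(m) = am^5 + bm^4 + cm³ + dm² + em + p; the 6 given values yield a linear system in the 6 coefficients.
Solving, the leading coefficient vanishes, and T(m) = 2m^4 - 3m³ - 4m² + 2m + 4.
Then T(4) = 268.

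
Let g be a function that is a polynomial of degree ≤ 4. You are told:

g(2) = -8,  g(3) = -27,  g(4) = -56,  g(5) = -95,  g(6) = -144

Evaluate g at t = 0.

First differences: -19, -29, -39, -49. Second differences: -10, -10, -10.
Level-2 differences are constant, so g has degree 2.
Fitting a degree-2 polynomial gives g(t) = -5t² + 6t.
Then g(0) = 0.

0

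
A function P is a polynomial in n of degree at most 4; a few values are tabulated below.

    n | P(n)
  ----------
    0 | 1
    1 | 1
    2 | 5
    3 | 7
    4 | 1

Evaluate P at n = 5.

-19

First differences: 0, 4, 2, -6. Second differences: 4, -2, -8. Third differences: -6, -6.
Level-3 differences are constant, so P has degree 3.
Fitting a degree-3 polynomial gives P(n) = -n³ + 5n² - 4n + 1.
Then P(5) = -19.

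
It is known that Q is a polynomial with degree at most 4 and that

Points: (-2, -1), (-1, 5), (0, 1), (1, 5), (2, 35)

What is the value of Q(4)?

245

First differences: 6, -4, 4, 30. Second differences: -10, 8, 26. Third differences: 18, 18.
Level-3 differences are constant, so Q has degree 3.
Fitting a degree-3 polynomial gives Q(n) = 3n³ + 4n² - 3n + 1.
Then Q(4) = 245.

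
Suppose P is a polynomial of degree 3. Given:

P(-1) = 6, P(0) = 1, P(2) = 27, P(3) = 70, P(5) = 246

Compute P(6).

391

Write P(m) = am³ + bm² + cm + d; the 5 given values yield a linear system in the 4 coefficients.
Solving, P(m) = m³ + 5m² - m + 1.
Then P(6) = 391.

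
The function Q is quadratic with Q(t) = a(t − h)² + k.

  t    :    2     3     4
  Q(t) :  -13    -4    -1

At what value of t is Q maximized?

4

First differences 9, 3; second difference -6 = 2a, so a = -3.
Expanding, the t-coefficient is −2ah = 6h; matching it to the data gives h = 4, and then k = -1.
So Q(t) = -3(t − 4)² − 1.
Hence h = 4.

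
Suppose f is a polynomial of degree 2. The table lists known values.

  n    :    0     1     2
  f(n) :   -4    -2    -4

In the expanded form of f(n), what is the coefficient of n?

4

Write f(n) = an² + bn + c; the 3 given values yield a linear system in the 3 coefficients.
Solving, f(n) = -2n² + 4n - 4.
The coefficient of n is 4.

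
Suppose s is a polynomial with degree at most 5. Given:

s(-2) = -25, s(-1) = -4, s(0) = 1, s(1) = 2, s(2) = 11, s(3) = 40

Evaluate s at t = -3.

First differences: 21, 5, 1, 9, 29. Second differences: -16, -4, 8, 20. Third differences: 12, 12, 12.
Level-3 differences are constant, so s has degree 3.
Fitting a degree-3 polynomial gives s(t) = 2t³ - 2t² + t + 1.
Then s(-3) = -74.

-74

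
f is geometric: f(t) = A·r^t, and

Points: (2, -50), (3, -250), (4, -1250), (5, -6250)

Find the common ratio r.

Consecutive ratio: -250/(-50) = 5, and -1250/(-250) = 5, so r = 5.
Then A·5^2 = -50 gives A = -2, and f(t) = -2·5^t.

5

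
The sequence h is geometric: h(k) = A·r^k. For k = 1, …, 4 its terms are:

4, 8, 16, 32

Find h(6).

128

Consecutive ratio: 8/4 = 2, and 16/8 = 2, so r = 2.
Then A·2^1 = 4 gives A = 2, and h(k) = 2·2^k.
h(6) = 2·2^6 = 128.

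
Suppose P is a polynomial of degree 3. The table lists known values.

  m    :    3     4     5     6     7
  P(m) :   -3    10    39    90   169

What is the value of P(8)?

Write P(m) = am³ + bm² + cm + d; the 5 given values yield a linear system in the 4 coefficients.
Solving, P(m) = m³ - 4m² + 4m - 6.
Then P(8) = 282.

282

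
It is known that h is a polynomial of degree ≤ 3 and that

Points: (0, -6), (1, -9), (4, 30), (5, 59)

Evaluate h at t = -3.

51

Write h(t) = at³ + bt² + ct + d; the 4 given values yield a linear system in the 4 coefficients.
Solving, the leading coefficient vanishes, and h(t) = 4t² - 7t - 6.
Then h(-3) = 51.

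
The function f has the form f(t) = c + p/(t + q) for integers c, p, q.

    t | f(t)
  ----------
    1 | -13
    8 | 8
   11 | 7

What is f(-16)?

(f(t) − c)(t + q) = p for each data point; the three points give a linear system in c and q, then p follows.
Solving: c = 5, q = -2, p = 18, so f(t) = 5 + 18/(t − 2).
Then f(-16) = 5 + 18/(-18) = 4.

4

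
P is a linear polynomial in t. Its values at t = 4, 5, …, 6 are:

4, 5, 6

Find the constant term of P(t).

0

First differences: 1, 1.
Level-1 differences are constant, so P has degree 1.
Fitting a degree-1 polynomial gives P(t) = t.
The constant term is P(0) = 0.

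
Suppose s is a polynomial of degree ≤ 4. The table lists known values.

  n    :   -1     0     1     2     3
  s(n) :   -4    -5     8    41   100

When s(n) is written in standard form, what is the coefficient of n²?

7

First differences: -1, 13, 33, 59. Second differences: 14, 20, 26. Third differences: 6, 6.
Level-3 differences are constant, so s has degree 3.
Fitting a degree-3 polynomial gives s(n) = n³ + 7n² + 5n - 5.
The coefficient of n² is 7.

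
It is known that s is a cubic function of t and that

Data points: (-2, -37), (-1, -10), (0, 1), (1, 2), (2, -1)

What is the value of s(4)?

Write s(t) = at³ + bt² + ct + d; the 5 given values yield a linear system in the 4 coefficients.
Solving, s(t) = t³ - 5t² + 5t + 1.
Then s(4) = 5.

5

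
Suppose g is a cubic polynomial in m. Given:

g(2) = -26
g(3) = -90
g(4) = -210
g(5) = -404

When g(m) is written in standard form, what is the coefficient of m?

-2

Write g(m) = am³ + bm² + cm + d; the 4 given values yield a linear system in the 4 coefficients.
Solving, g(m) = -3m³ - m² - 2m + 6.
The coefficient of m is -2.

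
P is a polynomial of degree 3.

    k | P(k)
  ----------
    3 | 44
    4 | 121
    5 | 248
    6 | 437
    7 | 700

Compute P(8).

1049

First differences: 77, 127, 189, 263. Second differences: 50, 62, 74. Third differences: 12, 12.
Level-3 differences are constant, so P has degree 3.
Extending the table by one column gives the next first difference 349, so P(8) = 700 + 349 = 1049.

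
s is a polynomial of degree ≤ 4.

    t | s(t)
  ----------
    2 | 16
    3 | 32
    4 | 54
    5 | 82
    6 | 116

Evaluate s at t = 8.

202

First differences: 16, 22, 28, 34. Second differences: 6, 6, 6.
Level-2 differences are constant, so s has degree 2.
Fitting a degree-2 polynomial gives s(t) = 3t² + t + 2.
Then s(8) = 202.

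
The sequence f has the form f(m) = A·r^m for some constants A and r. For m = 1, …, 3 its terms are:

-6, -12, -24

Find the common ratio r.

Consecutive ratio: -12/(-6) = 2, and -24/(-12) = 2, so r = 2.
Then A·2^1 = -6 gives A = -3, and f(m) = -3·2^m.

2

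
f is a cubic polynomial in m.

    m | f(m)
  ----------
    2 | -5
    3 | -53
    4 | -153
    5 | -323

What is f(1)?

9

Write f(m) = am³ + bm² + cm + d; the 4 given values yield a linear system in the 4 coefficients.
Solving, f(m) = -3m³ + m² + 4m + 7.
Then f(1) = 9.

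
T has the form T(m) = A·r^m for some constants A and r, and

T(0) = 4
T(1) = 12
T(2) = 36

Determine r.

Consecutive ratio: 12/4 = 3, and 36/12 = 3, so r = 3.
Then A·3^0 = 4 gives A = 4, and T(m) = 4·3^m.

3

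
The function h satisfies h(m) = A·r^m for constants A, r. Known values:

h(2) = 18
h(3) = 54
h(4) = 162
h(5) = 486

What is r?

Consecutive ratio: 54/18 = 3, and 162/54 = 3, so r = 3.
Then A·3^2 = 18 gives A = 2, and h(m) = 2·3^m.

3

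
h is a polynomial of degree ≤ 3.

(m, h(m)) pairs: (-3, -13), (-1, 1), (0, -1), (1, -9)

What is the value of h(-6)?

Write h(m) = am³ + bm² + cm + d; the 4 given values yield a linear system in the 4 coefficients.
Solving, the leading coefficient vanishes, and h(m) = -3m² - 5m - 1.
Then h(-6) = -79.

-79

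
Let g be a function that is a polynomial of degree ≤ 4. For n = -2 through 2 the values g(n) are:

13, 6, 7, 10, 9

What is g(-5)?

142

First differences: -7, 1, 3, -1. Second differences: 8, 2, -4. Third differences: -6, -6.
Level-3 differences are constant, so g has degree 3.
Fitting a degree-3 polynomial gives g(n) = -n³ + n² + 3n + 7.
Then g(-5) = 142.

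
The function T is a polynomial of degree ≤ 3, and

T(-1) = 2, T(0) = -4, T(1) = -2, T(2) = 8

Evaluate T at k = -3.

First differences: -6, 2, 10. Second differences: 8, 8.
Level-2 differences are constant, so T has degree 2.
Fitting a degree-2 polynomial gives T(k) = 4k² - 2k - 4.
Then T(-3) = 38.

38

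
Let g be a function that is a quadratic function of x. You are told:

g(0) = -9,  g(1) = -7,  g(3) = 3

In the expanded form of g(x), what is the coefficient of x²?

1

Write g(x) = ax² + bx + c; the 3 given values yield a linear system in the 3 coefficients.
Solving, g(x) = x² + x - 9.
The coefficient of x² is 1.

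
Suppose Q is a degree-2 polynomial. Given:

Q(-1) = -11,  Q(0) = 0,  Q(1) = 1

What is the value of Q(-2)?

-32

Write Q(k) = ak² + bk + c; the 3 given values yield a linear system in the 3 coefficients.
Solving, Q(k) = -5k² + 6k.
Then Q(-2) = -32.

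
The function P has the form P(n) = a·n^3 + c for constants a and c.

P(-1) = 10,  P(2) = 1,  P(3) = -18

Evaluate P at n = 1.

8

From P(-1) = 10 and P(2) = 1: -1a + c = 10 and 8a + c = 1.
Subtracting: 9a = -9, so a = -1; then c = 10 − (-1)·(-1) = 9.
So P(n) = -1n³ + 9, and P(1) = 8.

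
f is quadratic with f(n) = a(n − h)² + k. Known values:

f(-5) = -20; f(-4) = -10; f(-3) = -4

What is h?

-2

First differences 10, 6; second difference -4 = 2a, so a = -2.
Expanding, the n-coefficient is −2ah = 4h; matching it to the data gives h = -2, and then k = -2.
So f(n) = -2(n + 2)² − 2.
Hence h = -2.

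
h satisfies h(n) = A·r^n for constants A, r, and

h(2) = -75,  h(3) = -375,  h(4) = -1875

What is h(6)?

Consecutive ratio: -375/(-75) = 5, and -1875/(-375) = 5, so r = 5.
Then A·5^2 = -75 gives A = -3, and h(n) = -3·5^n.
h(6) = -3·5^6 = -46875.

-46875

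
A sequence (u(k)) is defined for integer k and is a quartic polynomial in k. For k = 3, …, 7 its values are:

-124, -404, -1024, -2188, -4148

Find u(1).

Write u(k) = ak^4 + bk³ + ck² + dk + e; the 5 given values yield a linear system in the 5 coefficients.
Solving, u(k) = -2k^4 + 2k³ - 4k - 4.
Then u(1) = -8.

-8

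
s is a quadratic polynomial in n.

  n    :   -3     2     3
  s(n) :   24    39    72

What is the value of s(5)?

168

Write s(n) = an² + bn + c; the 3 given values yield a linear system in the 3 coefficients.
Solving, s(n) = 5n² + 8n + 3.
Then s(5) = 168.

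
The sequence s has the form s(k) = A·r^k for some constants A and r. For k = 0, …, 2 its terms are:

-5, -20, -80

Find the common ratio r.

Consecutive ratio: -20/(-5) = 4, and -80/(-20) = 4, so r = 4.
Then A·4^0 = -5 gives A = -5, and s(k) = -5·4^k.

4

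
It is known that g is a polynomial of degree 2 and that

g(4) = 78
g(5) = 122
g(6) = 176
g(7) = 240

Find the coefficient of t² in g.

First differences: 44, 54, 64. Second differences: 10, 10.
Level-2 differences are constant, so g has degree 2.
Fitting a degree-2 polynomial gives g(t) = 5t² - t + 2.
The coefficient of t² is 5.

5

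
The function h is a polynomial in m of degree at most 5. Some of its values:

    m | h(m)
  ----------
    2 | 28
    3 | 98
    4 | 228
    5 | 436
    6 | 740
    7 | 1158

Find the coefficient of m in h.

-2

Write h(m) = am^5 + bm^4 + cm³ + dm² + em + p; the 6 given values yield a linear system in the 6 coefficients.
Solving, the top 2 coefficients vanish, and h(m) = 3m³ + 3m² - 2m - 4.
The coefficient of m is -2.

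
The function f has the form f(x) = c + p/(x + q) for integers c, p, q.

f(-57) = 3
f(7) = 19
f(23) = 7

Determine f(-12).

(f(x) − c)(x + q) = p for each data point; the three points give a linear system in c and q, then p follows.
Solving: c = 4, q = -3, p = 60, so f(x) = 4 + 60/(x − 3).
Then f(-12) = 4 + 60/(-15) = 0.

0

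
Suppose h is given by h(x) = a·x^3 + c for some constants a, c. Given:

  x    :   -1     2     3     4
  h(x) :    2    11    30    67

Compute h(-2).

-5

From h(-1) = 2 and h(2) = 11: -1a + c = 2 and 8a + c = 11.
Subtracting: 9a = 9, so a = 1; then c = 2 − 1·(-1) = 3.
So h(x) = 1x³ + 3, and h(-2) = -5.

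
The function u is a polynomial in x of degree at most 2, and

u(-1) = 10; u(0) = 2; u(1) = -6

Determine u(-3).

26

First differences: -8, -8.
Level-1 differences are constant, so u has degree 1.
Fitting a degree-1 polynomial gives u(x) = -8x + 2.
Then u(-3) = 26.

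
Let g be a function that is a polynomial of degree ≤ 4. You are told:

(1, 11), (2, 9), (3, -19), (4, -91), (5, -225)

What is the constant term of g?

5

Write g(k) = ak^4 + bk³ + ck² + dk + e; the 5 given values yield a linear system in the 5 coefficients.
Solving, the leading coefficient vanishes, and g(k) = -3k³ + 5k² + 4k + 5.
The constant term is g(0) = 5.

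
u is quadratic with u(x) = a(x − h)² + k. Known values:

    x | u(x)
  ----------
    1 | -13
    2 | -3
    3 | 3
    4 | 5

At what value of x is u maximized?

First differences 10, 6, 2; second difference -4 = 2a, so a = -2.
Expanding, the x-coefficient is −2ah = 4h; matching it to the data gives h = 4, and then k = 5.
So u(x) = -2(x − 4)² + 5.
Hence h = 4.

4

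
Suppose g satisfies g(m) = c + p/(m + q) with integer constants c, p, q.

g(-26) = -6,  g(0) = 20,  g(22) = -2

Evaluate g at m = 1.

12

(g(m) − c)(m + q) = p for each data point; the three points give a linear system in c and q, then p follows.
Solving: c = -4, q = 2, p = 48, so g(m) = -4 + 48/(m + 2).
Then g(1) = -4 + 48/3 = 12.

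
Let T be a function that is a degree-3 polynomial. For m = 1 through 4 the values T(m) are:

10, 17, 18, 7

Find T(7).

Write T(m) = am³ + bm² + cm + d; the 4 given values yield a linear system in the 4 coefficients.
Solving, T(m) = -m³ + 3m² + 5m + 3.
Then T(7) = -158.

-158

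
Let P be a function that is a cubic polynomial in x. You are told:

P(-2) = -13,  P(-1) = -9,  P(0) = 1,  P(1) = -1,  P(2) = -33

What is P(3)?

Write P(x) = ax³ + bx² + cx + d; the 5 given values yield a linear system in the 4 coefficients.
Solving, P(x) = -3x³ - 6x² + 7x + 1.
Then P(3) = -113.

-113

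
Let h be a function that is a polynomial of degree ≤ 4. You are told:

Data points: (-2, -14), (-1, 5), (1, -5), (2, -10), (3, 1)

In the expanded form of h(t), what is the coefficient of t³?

2

Write h(t) = at^4 + bt³ + ct² + dt + e; the 5 given values yield a linear system in the 5 coefficients.
Solving, the leading coefficient vanishes, and h(t) = 2t³ - 4t² - 7t + 4.
The coefficient of t³ is 2.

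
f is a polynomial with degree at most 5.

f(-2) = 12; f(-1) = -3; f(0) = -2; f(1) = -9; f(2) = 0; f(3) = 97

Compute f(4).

Write f(k) = ak^5 + bk^4 + ck³ + dk² + ek + p; the 6 given values yield a linear system in the 6 coefficients.
Solving, the leading coefficient vanishes, and f(k) = 2k^4 - 6k² - 3k - 2.
Then f(4) = 402.

402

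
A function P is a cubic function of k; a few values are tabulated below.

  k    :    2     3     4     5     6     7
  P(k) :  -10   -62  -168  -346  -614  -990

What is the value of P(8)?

Write P(k) = ak³ + bk² + ck + d; the 6 given values yield a linear system in the 4 coefficients.
Solving, P(k) = -3k³ + 5k + 4.
Then P(8) = -1492.

-1492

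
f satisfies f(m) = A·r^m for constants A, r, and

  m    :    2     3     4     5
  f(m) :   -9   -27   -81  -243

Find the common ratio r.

Consecutive ratio: -27/(-9) = 3, and -81/(-27) = 3, so r = 3.
Then A·3^2 = -9 gives A = -1, and f(m) = -1·3^m.

3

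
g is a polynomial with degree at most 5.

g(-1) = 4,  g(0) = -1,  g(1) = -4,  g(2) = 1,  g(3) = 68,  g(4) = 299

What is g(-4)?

First differences: -5, -3, 5, 67, 231. Second differences: 2, 8, 62, 164. Third differences: 6, 54, 102. Fourth differences: 48, 48.
Level-4 differences are constant, so g has degree 4.
Fitting a degree-4 polynomial gives g(k) = 2k^4 - 3k³ - k² - k - 1.
Then g(-4) = 691.

691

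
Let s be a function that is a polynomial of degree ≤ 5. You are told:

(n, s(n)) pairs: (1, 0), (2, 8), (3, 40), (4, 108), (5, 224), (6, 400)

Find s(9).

1408

Write s(n) = an^5 + bn^4 + cn³ + dn² + en + p; the 6 given values yield a linear system in the 6 coefficients.
Solving, the top 2 coefficients vanish, and s(n) = 2n³ - 6n + 4.
Then s(9) = 1408.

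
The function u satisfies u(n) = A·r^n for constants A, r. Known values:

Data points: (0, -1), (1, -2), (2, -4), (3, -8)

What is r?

2

Consecutive ratio: -2/(-1) = 2, and -4/(-2) = 2, so r = 2.
Then A·2^0 = -1 gives A = -1, and u(n) = -1·2^n.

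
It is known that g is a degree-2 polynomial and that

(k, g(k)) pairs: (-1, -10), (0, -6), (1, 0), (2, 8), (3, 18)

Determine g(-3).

-12

Write g(k) = ak² + bk + c; the 5 given values yield a linear system in the 3 coefficients.
Solving, g(k) = k² + 5k - 6.
Then g(-3) = -12.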